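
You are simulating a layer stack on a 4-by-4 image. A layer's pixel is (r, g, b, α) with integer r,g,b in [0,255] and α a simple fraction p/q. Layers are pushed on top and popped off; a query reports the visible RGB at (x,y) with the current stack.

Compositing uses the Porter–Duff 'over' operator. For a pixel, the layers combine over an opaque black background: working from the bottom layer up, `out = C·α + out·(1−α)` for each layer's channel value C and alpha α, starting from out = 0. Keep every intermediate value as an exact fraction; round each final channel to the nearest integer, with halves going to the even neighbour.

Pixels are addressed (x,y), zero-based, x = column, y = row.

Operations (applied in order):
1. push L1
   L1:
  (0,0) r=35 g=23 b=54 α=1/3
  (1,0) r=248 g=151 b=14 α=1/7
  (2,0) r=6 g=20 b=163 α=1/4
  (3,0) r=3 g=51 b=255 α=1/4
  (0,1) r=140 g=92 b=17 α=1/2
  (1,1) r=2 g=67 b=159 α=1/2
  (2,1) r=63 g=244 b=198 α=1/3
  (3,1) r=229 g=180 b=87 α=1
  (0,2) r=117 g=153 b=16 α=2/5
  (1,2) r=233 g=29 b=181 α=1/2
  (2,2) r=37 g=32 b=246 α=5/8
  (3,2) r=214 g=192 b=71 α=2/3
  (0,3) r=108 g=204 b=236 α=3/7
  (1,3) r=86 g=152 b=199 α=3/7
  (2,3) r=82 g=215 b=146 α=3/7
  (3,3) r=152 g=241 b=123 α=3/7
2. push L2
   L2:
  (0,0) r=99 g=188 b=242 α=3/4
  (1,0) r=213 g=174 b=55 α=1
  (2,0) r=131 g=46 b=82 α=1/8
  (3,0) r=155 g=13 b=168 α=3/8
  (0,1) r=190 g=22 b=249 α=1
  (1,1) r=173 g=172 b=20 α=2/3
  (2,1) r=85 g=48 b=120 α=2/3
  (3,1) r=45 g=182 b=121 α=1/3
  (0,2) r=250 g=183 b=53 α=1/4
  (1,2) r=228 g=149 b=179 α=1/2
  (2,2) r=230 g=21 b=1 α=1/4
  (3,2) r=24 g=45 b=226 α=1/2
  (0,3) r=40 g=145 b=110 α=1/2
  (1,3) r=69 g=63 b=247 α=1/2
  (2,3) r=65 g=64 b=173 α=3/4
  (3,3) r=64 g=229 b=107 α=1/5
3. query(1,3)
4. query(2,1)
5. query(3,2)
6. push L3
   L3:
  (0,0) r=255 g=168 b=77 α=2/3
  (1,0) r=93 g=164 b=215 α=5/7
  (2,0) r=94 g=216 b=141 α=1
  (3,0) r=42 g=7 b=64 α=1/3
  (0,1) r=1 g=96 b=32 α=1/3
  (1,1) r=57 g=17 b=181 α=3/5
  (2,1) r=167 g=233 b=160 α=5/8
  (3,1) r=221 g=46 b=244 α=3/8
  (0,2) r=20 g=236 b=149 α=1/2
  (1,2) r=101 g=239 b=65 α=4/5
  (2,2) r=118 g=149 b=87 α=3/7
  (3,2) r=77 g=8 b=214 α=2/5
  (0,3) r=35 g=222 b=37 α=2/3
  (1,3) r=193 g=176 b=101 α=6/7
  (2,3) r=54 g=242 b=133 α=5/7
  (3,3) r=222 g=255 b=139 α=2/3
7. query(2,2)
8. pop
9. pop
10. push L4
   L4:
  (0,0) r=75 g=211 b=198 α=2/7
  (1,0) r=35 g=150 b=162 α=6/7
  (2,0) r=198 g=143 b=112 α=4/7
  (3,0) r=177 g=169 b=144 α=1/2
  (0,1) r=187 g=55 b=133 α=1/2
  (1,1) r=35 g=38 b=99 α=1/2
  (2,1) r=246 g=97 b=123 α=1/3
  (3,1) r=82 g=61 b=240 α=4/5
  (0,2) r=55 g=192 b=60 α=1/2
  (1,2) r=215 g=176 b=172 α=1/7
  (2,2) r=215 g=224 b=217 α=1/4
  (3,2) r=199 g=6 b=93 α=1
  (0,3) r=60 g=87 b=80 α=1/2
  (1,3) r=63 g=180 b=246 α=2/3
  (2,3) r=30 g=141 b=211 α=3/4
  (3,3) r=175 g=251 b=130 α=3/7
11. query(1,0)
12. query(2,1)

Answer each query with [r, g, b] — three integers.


at x=1,y=3 over L1,L2:
after L1 α=3/7: [258/7, 456/7, 597/7]
after L2 α=1/2: [741/14, 897/14, 1163/7]
rounded: [53, 64, 166]

query (2,1) [L1,L2] — begin 0,0,0
L1 α=1/3: [21, 244/3, 66]
L2 α=2/3: [191/3, 532/9, 102]
rounded: [64, 59, 102]

(3,2) stack=L1,L2; from [0,0,0]:
after L1 α=2/3: [428/3, 128, 142/3]
after L2 α=1/2: [250/3, 173/2, 410/3]
= [83, 86, 137]

(2,2) stack=L1,L2,L3; from [0,0,0]:
after L1 α=5/8: [185/8, 20, 615/4]
after L2 α=1/4: [2395/32, 81/4, 1849/16]
after L3 α=3/7: [5227/56, 528/7, 2893/28]
rounded: [93, 75, 103]

(1,0) stack=L1,L4; from [0,0,0]:
after L1 α=1/7: [248/7, 151/7, 2]
after L4 α=6/7: [1718/49, 6451/49, 974/7]
rounded: [35, 132, 139]

at x=2,y=1 over L1,L4:
L1 α=1/3: [21, 244/3, 66]
L4 α=1/3: [96, 779/9, 85]
rounded: [96, 87, 85]


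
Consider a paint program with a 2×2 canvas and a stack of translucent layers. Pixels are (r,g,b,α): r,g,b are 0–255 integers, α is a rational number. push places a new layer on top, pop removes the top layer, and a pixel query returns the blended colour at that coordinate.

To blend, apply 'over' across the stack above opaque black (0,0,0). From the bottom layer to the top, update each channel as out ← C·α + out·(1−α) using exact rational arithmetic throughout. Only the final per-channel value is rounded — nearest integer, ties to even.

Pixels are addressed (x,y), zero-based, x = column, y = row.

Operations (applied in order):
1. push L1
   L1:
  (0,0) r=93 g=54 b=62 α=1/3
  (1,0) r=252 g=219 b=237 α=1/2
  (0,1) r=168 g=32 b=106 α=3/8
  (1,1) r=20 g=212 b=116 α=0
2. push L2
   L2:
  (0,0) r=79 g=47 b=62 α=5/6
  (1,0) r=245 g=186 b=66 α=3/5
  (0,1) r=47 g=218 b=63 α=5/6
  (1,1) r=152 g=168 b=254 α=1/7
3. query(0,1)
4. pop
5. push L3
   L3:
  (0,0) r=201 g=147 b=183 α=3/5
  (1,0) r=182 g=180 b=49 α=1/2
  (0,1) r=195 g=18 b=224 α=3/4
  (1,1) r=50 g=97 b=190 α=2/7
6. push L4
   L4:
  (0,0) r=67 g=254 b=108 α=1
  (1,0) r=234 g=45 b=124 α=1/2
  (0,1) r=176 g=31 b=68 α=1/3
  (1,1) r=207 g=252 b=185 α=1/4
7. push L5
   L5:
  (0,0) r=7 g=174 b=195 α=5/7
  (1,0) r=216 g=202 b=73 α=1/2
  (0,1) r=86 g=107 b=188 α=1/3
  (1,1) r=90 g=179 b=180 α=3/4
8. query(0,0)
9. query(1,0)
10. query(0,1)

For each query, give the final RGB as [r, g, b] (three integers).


(0,1) stack=L1,L2; from [0,0,0]:
after L1 α=3/8: [63, 12, 159/4]
after L2 α=5/6: [149/3, 551/3, 473/8]
= [50, 184, 59]

query (0,0) [L1,L3,L4,L5] — begin 0,0,0
L1 α=1/3: [31, 18, 62/3]
L3 α=3/5: [133, 477/5, 1771/15]
L4 α=1: [67, 254, 108]
L5 α=5/7: [169/7, 1378/7, 1191/7]
→ [24, 197, 170]

query (1,0) [L1,L3,L4,L5] — begin 0,0,0
L1 α=1/2: [126, 219/2, 237/2]
L3 α=1/2: [154, 579/4, 335/4]
L4 α=1/2: [194, 759/8, 831/8]
L5 α=1/2: [205, 2375/16, 1415/16]
= [205, 148, 88]

query (0,1) [L1,L3,L4,L5] — begin 0,0,0
+L1 (α=3/8) → [63, 12, 159/4]
+L3 (α=3/4) → [162, 33/2, 2847/16]
+L4 (α=1/3) → [500/3, 64/3, 3391/24]
+L5 (α=1/3) → [1258/9, 449/9, 5647/36]
rounded: [140, 50, 157]


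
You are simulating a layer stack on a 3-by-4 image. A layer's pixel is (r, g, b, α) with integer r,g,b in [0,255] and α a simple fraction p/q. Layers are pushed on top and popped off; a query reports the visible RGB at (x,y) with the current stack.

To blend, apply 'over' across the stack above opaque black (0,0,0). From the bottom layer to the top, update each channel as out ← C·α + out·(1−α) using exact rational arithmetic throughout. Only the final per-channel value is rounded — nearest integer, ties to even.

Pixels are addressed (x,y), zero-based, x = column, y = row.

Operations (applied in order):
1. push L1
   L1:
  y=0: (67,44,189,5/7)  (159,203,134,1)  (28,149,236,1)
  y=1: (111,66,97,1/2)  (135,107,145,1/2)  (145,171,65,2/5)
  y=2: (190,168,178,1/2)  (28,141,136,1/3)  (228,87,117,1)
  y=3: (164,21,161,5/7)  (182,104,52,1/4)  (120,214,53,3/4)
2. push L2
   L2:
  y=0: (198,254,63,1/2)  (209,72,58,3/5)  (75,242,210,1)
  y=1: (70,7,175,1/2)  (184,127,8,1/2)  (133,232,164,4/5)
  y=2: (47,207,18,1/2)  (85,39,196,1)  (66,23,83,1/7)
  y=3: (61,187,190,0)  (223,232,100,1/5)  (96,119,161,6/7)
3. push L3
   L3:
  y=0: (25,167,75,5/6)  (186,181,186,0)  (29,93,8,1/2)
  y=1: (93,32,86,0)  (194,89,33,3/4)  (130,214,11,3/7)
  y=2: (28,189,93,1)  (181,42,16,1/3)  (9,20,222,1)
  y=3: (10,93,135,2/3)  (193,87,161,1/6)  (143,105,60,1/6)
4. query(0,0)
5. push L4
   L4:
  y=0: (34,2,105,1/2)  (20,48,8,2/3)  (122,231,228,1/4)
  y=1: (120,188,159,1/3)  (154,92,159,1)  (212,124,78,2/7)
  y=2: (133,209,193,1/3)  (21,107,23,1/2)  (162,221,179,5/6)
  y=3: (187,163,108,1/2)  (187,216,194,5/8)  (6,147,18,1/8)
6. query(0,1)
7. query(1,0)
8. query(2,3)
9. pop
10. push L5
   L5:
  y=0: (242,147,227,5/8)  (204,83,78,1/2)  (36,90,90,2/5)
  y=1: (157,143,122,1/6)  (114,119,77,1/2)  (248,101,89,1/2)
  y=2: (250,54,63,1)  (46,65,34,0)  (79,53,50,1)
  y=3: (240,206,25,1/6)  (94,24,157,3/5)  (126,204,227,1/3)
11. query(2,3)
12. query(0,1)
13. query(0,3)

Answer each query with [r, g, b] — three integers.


at x=0,y=0 over L1,L2,L3:
L1 α=5/7: [335/7, 220/7, 135]
L2 α=1/2: [1721/14, 999/7, 99]
L3 α=5/6: [1157/28, 3422/21, 79]
= [41, 163, 79]

at x=0,y=1 over L1,L2,L3,L4:
L1 α=1/2: [111/2, 33, 97/2]
L2 α=1/2: [251/4, 20, 447/4]
L3 α=0: [251/4, 20, 447/4]
L4 α=1/3: [491/6, 76, 255/2]
rounded: [82, 76, 128]

query (1,0) [L1,L2,L3,L4] — begin 0,0,0
after L1 α=1: [159, 203, 134]
after L2 α=3/5: [189, 622/5, 442/5]
after L3 α=0: [189, 622/5, 442/5]
after L4 α=2/3: [229/3, 1102/15, 174/5]
rounded: [76, 73, 35]

(2,3) stack=L1,L2,L3,L4; from [0,0,0]:
after L1 α=3/4: [90, 321/2, 159/4]
after L2 α=6/7: [666/7, 1749/14, 4023/28]
after L3 α=1/6: [4331/42, 3405/28, 7265/56]
after L4 α=1/8: [4367/48, 3993/32, 7409/64]
→ [91, 125, 116]

at x=2,y=3 over L1,L2,L3,L5:
after L1 α=3/4: [90, 321/2, 159/4]
after L2 α=6/7: [666/7, 1749/14, 4023/28]
after L3 α=1/6: [4331/42, 3405/28, 7265/56]
after L5 α=1/3: [6977/63, 2087/14, 13621/84]
rounded: [111, 149, 162]

query (0,1) [L1,L2,L3,L5] — begin 0,0,0
+L1 (α=1/2) → [111/2, 33, 97/2]
+L2 (α=1/2) → [251/4, 20, 447/4]
+L3 (α=0) → [251/4, 20, 447/4]
+L5 (α=1/6) → [1883/24, 81/2, 2723/24]
→ [78, 40, 113]

(0,3) stack=L1,L2,L3,L5; from [0,0,0]:
L1 α=5/7: [820/7, 15, 115]
L2 α=0: [820/7, 15, 115]
L3 α=2/3: [320/7, 67, 385/3]
L5 α=1/6: [1640/21, 541/6, 1000/9]
= [78, 90, 111]


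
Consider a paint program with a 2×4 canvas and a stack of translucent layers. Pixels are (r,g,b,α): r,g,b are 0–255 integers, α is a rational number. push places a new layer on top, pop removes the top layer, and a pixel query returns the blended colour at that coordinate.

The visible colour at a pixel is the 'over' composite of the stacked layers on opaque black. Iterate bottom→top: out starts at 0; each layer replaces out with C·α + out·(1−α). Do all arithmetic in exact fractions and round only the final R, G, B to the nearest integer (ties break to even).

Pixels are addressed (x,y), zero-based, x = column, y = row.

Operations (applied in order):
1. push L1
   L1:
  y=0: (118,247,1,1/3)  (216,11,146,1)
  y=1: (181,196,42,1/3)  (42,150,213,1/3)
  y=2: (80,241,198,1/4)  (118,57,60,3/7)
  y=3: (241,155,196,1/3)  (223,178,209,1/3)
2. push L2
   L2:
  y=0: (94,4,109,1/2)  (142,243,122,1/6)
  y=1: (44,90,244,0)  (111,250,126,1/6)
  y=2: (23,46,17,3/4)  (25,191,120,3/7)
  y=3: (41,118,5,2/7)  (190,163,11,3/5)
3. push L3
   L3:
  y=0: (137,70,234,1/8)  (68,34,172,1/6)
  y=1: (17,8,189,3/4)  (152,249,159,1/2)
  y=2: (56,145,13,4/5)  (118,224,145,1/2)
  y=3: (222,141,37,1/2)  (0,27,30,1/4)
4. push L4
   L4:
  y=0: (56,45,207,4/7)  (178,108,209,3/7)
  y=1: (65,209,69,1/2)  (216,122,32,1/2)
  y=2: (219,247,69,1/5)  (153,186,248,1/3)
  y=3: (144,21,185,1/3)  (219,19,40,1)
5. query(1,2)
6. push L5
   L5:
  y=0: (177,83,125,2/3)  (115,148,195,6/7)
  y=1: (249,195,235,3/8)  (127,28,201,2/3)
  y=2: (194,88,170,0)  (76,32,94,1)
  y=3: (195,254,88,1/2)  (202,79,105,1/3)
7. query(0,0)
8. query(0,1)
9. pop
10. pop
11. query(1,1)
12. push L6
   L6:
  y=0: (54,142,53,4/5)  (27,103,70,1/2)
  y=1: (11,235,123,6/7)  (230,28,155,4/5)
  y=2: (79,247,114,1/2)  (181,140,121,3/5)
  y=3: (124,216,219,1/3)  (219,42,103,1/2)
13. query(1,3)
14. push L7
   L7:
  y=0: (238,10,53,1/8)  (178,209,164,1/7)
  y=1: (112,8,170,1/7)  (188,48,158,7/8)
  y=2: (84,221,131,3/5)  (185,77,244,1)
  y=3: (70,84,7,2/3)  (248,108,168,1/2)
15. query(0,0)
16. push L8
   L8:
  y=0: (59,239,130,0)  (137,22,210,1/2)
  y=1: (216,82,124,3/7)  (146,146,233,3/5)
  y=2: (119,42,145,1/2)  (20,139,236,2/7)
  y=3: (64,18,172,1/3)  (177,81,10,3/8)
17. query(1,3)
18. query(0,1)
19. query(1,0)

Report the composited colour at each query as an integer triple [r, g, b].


(1,2) stack=L1,L2,L3,L4; from [0,0,0]:
L1 α=3/7: [354/7, 171/7, 180/7]
L2 α=3/7: [1941/49, 4695/49, 3240/49]
L3 α=1/2: [7723/98, 15671/98, 10345/98]
L4 α=1/3: [15220/147, 24785/147, 7499/49]
rounded: [104, 169, 153]

(0,0) stack=L1,L2,L3,L4,L5; from [0,0,0]:
L1 α=1/3: [118/3, 247/3, 1/3]
L2 α=1/2: [200/3, 259/6, 164/3]
L3 α=1/8: [1811/24, 2233/48, 925/12]
L4 α=4/7: [3603/56, 5113/112, 4237/28]
L5 α=2/3: [7809/56, 23705/336, 11237/84]
→ [139, 71, 134]

(0,1) stack=L1,L2,L3,L4,L5; from [0,0,0]:
+L1 (α=1/3) → [181/3, 196/3, 14]
+L2 (α=0) → [181/3, 196/3, 14]
+L3 (α=3/4) → [167/6, 67/3, 581/4]
+L4 (α=1/2) → [557/12, 347/3, 857/8]
+L5 (α=3/8) → [11749/96, 1745/12, 9925/64]
→ [122, 145, 155]

query (1,1) [L1,L2,L3] — begin 0,0,0
L1 α=1/3: [14, 50, 71]
L2 α=1/6: [181/6, 250/3, 481/6]
L3 α=1/2: [1093/12, 997/6, 1435/12]
→ [91, 166, 120]

query (1,3) [L1,L2,L3,L6] — begin 0,0,0
after L1 α=1/3: [223/3, 178/3, 209/3]
after L2 α=3/5: [2156/15, 1823/15, 517/15]
after L3 α=1/4: [539/5, 979/10, 667/20]
after L6 α=1/2: [817/5, 1399/20, 2727/40]
→ [163, 70, 68]

(0,0) stack=L1,L2,L3,L6,L7; from [0,0,0]:
L1 α=1/3: [118/3, 247/3, 1/3]
L2 α=1/2: [200/3, 259/6, 164/3]
L3 α=1/8: [1811/24, 2233/48, 925/12]
L6 α=4/5: [1399/24, 29497/240, 3469/60]
L7 α=1/8: [15505/192, 208879/1920, 27463/480]
→ [81, 109, 57]

at x=1,y=3 over L1,L2,L3,L6,L7,L8:
+L1 (α=1/3) → [223/3, 178/3, 209/3]
+L2 (α=3/5) → [2156/15, 1823/15, 517/15]
+L3 (α=1/4) → [539/5, 979/10, 667/20]
+L6 (α=1/2) → [817/5, 1399/20, 2727/40]
+L7 (α=1/2) → [2057/10, 3559/40, 9447/80]
+L8 (α=3/8) → [3119/16, 5503/64, 9927/128]
rounded: [195, 86, 78]

query (0,1) [L1,L2,L3,L6,L7,L8] — begin 0,0,0
+L1 (α=1/3) → [181/3, 196/3, 14]
+L2 (α=0) → [181/3, 196/3, 14]
+L3 (α=3/4) → [167/6, 67/3, 581/4]
+L6 (α=6/7) → [563/42, 4297/21, 3533/28]
+L7 (α=1/7) → [1347/49, 8650/49, 12979/98]
+L8 (α=3/7) → [37140/343, 46654/343, 44186/343]
rounded: [108, 136, 129]

query (1,0) [L1,L2,L3,L6,L7,L8] — begin 0,0,0
+L1 (α=1) → [216, 11, 146]
+L2 (α=1/6) → [611/3, 149/3, 142]
+L3 (α=1/6) → [3259/18, 847/18, 147]
+L6 (α=1/2) → [3745/36, 2701/36, 217/2]
+L7 (α=1/7) → [4813/42, 565/6, 815/7]
+L8 (α=1/2) → [10567/84, 697/12, 2285/14]
→ [126, 58, 163]


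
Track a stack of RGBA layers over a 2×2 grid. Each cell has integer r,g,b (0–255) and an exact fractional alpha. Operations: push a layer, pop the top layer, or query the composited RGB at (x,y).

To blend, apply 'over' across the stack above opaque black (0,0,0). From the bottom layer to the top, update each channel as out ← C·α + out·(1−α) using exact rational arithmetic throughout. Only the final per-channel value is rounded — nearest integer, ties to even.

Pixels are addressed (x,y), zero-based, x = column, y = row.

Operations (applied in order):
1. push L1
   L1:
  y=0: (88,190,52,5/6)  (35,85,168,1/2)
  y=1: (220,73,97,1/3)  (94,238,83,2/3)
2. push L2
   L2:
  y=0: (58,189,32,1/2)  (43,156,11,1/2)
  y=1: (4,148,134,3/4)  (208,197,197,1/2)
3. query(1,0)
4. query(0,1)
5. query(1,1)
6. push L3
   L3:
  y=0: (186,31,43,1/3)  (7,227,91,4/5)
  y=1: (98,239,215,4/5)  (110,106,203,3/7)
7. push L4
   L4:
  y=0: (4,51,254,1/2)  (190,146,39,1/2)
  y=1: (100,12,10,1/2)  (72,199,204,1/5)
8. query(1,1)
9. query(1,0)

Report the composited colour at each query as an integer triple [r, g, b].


at x=1,y=0 over L1,L2:
L1 α=1/2: [35/2, 85/2, 84]
L2 α=1/2: [121/4, 397/4, 95/2]
→ [30, 99, 48]

query (0,1) [L1,L2] — begin 0,0,0
+L1 (α=1/3) → [220/3, 73/3, 97/3]
+L2 (α=3/4) → [64/3, 1405/12, 1303/12]
rounded: [21, 117, 109]

(1,1) stack=L1,L2; from [0,0,0]:
L1 α=2/3: [188/3, 476/3, 166/3]
L2 α=1/2: [406/3, 1067/6, 757/6]
rounded: [135, 178, 126]

at x=1,y=1 over L1,L2,L3,L4:
after L1 α=2/3: [188/3, 476/3, 166/3]
after L2 α=1/2: [406/3, 1067/6, 757/6]
after L3 α=3/7: [2614/21, 3088/21, 3341/21]
after L4 α=1/5: [11968/105, 16531/105, 17648/105]
rounded: [114, 157, 168]

query (1,0) [L1,L2,L3,L4] — begin 0,0,0
L1 α=1/2: [35/2, 85/2, 84]
L2 α=1/2: [121/4, 397/4, 95/2]
L3 α=4/5: [233/20, 4029/20, 823/10]
L4 α=1/2: [4033/40, 6949/40, 1213/20]
= [101, 174, 61]


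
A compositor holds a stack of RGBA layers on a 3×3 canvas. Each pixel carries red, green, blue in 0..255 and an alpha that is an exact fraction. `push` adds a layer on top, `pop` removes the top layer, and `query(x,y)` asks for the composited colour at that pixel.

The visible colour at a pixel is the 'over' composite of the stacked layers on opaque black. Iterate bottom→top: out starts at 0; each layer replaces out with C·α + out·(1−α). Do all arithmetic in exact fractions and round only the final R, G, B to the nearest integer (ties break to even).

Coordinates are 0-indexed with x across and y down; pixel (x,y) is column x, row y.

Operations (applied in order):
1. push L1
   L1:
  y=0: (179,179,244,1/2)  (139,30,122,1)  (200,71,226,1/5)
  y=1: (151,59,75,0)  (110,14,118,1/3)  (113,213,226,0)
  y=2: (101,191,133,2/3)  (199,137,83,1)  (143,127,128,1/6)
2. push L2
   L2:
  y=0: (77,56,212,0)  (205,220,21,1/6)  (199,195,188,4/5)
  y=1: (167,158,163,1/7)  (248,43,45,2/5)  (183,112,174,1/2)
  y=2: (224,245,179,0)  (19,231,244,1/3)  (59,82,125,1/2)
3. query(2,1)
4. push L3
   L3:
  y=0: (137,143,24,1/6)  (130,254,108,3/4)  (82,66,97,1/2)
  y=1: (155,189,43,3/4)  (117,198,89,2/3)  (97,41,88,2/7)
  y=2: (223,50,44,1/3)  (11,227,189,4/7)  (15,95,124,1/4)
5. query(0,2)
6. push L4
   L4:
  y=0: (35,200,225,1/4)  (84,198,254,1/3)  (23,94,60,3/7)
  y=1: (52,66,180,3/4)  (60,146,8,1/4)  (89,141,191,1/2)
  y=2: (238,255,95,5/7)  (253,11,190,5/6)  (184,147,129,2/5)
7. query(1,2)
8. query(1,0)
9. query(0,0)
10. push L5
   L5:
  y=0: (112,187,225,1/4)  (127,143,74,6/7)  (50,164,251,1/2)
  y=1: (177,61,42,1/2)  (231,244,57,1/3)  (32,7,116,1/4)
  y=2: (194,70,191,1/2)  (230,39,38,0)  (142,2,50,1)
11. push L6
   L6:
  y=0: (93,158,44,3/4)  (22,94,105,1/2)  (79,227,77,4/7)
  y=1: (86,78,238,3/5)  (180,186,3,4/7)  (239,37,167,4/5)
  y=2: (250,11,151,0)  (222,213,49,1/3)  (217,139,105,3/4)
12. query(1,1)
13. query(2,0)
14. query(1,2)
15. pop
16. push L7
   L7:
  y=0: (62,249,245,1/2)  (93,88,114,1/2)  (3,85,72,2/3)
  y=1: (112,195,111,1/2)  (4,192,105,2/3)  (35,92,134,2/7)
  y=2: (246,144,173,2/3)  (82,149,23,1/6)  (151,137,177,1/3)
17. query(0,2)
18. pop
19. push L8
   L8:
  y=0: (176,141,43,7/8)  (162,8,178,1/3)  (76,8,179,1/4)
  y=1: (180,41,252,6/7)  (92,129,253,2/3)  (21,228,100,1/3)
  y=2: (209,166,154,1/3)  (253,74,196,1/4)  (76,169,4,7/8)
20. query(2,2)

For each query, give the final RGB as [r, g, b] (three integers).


at x=2,y=1 over L1,L2:
after L1 α=0: [0, 0, 0]
after L2 α=1/2: [183/2, 56, 87]
= [92, 56, 87]

query (0,2) [L1,L2,L3] — begin 0,0,0
after L1 α=2/3: [202/3, 382/3, 266/3]
after L2 α=0: [202/3, 382/3, 266/3]
after L3 α=1/3: [1073/9, 914/9, 664/9]
= [119, 102, 74]

query (1,2) [L1,L2,L3,L4] — begin 0,0,0
after L1 α=1: [199, 137, 83]
after L2 α=1/3: [139, 505/3, 410/3]
after L3 α=4/7: [461/7, 1413/7, 1166/7]
after L4 α=5/6: [4658/21, 899/21, 3908/21]
→ [222, 43, 186]

(1,0) stack=L1,L2,L3,L4; from [0,0,0]:
after L1 α=1: [139, 30, 122]
after L2 α=1/6: [150, 185/3, 631/6]
after L3 α=3/4: [135, 2471/12, 2575/24]
after L4 α=1/3: [118, 3659/18, 5623/36]
→ [118, 203, 156]

(0,0) stack=L1,L2,L3,L4; from [0,0,0]:
after L1 α=1/2: [179/2, 179/2, 122]
after L2 α=0: [179/2, 179/2, 122]
after L3 α=1/6: [1169/12, 1181/12, 317/3]
after L4 α=1/4: [1309/16, 1981/16, 271/2]
→ [82, 124, 136]

query (1,1) [L1,L2,L3,L4,L5,L6] — begin 0,0,0
L1 α=1/3: [110/3, 14/3, 118/3]
L2 α=2/5: [606/5, 20, 208/5]
L3 α=2/3: [592/5, 416/3, 366/5]
L4 α=1/4: [519/5, 281/2, 569/10]
L5 α=1/3: [731/5, 175, 854/15]
L6 α=4/7: [5793/35, 1269/7, 914/35]
= [166, 181, 26]

at x=2,y=0 over L1,L2,L3,L4,L5,L6:
after L1 α=1/5: [40, 71/5, 226/5]
after L2 α=4/5: [836/5, 3971/25, 3986/25]
after L3 α=1/2: [623/5, 5621/50, 6411/50]
after L4 α=3/7: [2837/35, 18292/175, 17322/175]
after L5 α=1/2: [4587/70, 23496/175, 61247/350]
after L6 α=4/7: [35881/490, 229388/1225, 291541/2450]
→ [73, 187, 119]

query (1,2) [L1,L2,L3,L4,L5,L6] — begin 0,0,0
+L1 (α=1) → [199, 137, 83]
+L2 (α=1/3) → [139, 505/3, 410/3]
+L3 (α=4/7) → [461/7, 1413/7, 1166/7]
+L4 (α=5/6) → [4658/21, 899/21, 3908/21]
+L5 (α=0) → [4658/21, 899/21, 3908/21]
+L6 (α=1/3) → [13978/63, 6271/63, 8845/63]
→ [222, 100, 140]

at x=0,y=2 over L1,L2,L3,L4,L5,L7:
L1 α=2/3: [202/3, 382/3, 266/3]
L2 α=0: [202/3, 382/3, 266/3]
L3 α=1/3: [1073/9, 914/9, 664/9]
L4 α=5/7: [12856/63, 13303/63, 5603/63]
L5 α=1/2: [12539/63, 17713/126, 8818/63]
L7 α=2/3: [43535/189, 54001/378, 30616/189]
= [230, 143, 162]

query (2,2) [L1,L2,L3,L4,L5,L8] — begin 0,0,0
L1 α=1/6: [143/6, 127/6, 64/3]
L2 α=1/2: [497/12, 619/12, 439/6]
L3 α=1/4: [557/16, 999/16, 687/8]
L4 α=2/5: [7559/80, 7701/80, 825/8]
L5 α=1: [142, 2, 50]
L8 α=7/8: [337/4, 1185/8, 39/4]
rounded: [84, 148, 10]


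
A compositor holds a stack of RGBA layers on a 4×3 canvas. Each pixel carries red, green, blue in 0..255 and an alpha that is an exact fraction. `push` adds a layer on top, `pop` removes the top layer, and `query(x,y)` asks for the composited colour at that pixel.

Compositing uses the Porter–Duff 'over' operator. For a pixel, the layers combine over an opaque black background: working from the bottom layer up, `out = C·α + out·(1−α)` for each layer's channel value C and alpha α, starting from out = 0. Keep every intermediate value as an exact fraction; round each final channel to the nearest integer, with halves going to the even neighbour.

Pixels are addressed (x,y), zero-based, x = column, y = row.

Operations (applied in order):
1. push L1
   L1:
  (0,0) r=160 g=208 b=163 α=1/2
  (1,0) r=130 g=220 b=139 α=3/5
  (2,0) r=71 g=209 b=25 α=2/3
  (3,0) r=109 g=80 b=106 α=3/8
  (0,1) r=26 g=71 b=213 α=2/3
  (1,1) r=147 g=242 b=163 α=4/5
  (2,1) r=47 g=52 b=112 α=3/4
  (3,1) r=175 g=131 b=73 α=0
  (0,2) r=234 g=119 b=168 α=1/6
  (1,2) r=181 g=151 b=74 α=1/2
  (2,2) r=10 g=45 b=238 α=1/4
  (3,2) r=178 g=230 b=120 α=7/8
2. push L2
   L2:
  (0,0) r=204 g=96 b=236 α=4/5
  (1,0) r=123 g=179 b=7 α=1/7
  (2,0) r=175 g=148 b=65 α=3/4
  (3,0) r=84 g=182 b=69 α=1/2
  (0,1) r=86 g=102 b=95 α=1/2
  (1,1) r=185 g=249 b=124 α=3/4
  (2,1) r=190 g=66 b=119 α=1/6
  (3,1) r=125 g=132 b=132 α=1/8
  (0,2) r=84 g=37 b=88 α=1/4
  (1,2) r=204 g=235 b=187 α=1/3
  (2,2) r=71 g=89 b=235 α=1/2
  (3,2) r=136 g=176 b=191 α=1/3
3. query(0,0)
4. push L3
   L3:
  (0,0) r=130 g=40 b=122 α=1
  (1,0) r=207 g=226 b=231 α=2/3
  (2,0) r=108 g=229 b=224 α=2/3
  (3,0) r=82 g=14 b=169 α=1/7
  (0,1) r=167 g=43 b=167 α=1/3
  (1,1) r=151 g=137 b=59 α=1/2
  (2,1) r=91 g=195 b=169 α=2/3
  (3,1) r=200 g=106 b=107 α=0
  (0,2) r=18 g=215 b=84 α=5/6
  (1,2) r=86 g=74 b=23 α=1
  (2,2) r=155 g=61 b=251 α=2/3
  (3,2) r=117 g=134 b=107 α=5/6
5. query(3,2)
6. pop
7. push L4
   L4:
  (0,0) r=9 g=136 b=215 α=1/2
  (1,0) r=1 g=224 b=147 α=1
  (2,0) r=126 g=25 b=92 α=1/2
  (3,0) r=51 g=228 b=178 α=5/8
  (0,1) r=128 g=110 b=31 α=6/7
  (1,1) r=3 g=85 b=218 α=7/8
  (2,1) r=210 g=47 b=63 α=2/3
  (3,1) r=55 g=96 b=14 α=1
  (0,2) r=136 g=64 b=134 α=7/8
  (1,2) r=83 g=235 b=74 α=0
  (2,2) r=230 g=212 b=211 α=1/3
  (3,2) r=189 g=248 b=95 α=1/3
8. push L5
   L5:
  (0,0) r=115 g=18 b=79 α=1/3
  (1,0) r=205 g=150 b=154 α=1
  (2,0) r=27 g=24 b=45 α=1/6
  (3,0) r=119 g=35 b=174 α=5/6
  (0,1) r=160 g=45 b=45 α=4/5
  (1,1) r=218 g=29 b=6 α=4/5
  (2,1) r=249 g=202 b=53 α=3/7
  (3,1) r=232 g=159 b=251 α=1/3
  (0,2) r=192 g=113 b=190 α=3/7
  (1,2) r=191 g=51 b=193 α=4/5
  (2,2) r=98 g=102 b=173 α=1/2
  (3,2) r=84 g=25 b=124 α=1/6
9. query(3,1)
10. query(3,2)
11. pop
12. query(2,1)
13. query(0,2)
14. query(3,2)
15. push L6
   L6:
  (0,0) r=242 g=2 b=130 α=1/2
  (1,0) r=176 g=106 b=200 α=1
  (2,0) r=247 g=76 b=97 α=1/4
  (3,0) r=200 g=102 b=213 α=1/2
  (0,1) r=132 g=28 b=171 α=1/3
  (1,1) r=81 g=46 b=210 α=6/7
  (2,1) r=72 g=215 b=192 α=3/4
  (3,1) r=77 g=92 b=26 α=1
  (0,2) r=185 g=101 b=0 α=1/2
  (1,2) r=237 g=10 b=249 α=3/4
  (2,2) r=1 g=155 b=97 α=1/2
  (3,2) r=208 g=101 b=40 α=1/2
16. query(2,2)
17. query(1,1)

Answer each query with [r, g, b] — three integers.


(0,0) stack=L1,L2; from [0,0,0]:
+L1 (α=1/2) → [80, 104, 163/2]
+L2 (α=4/5) → [896/5, 488/5, 2051/10]
rounded: [179, 98, 205]

query (3,2) [L1,L2,L3] — begin 0,0,0
+L1 (α=7/8) → [623/4, 805/4, 105]
+L2 (α=1/3) → [895/6, 1157/6, 401/3]
+L3 (α=5/6) → [4405/36, 5177/36, 1003/9]
→ [122, 144, 111]

at x=3,y=1 over L1,L2,L4,L5:
+L1 (α=0) → [0, 0, 0]
+L2 (α=1/8) → [125/8, 33/2, 33/2]
+L4 (α=1) → [55, 96, 14]
+L5 (α=1/3) → [114, 117, 93]
= [114, 117, 93]

query (3,2) [L1,L2,L4,L5] — begin 0,0,0
+L1 (α=7/8) → [623/4, 805/4, 105]
+L2 (α=1/3) → [895/6, 1157/6, 401/3]
+L4 (α=1/3) → [1462/9, 1901/9, 1087/9]
+L5 (α=1/6) → [4033/27, 4865/27, 6551/54]
rounded: [149, 180, 121]

(2,1) stack=L1,L2,L4; from [0,0,0]:
after L1 α=3/4: [141/4, 39, 84]
after L2 α=1/6: [1465/24, 87/2, 539/6]
after L4 α=2/3: [11545/72, 275/6, 1295/18]
→ [160, 46, 72]

(0,2) stack=L1,L2,L4; from [0,0,0]:
+L1 (α=1/6) → [39, 119/6, 28]
+L2 (α=1/4) → [201/4, 193/8, 43]
+L4 (α=7/8) → [4009/32, 3777/64, 981/8]
= [125, 59, 123]

query (3,2) [L1,L2,L4] — begin 0,0,0
after L1 α=7/8: [623/4, 805/4, 105]
after L2 α=1/3: [895/6, 1157/6, 401/3]
after L4 α=1/3: [1462/9, 1901/9, 1087/9]
= [162, 211, 121]

at x=2,y=2 over L1,L2,L4,L6:
+L1 (α=1/4) → [5/2, 45/4, 119/2]
+L2 (α=1/2) → [147/4, 401/8, 589/4]
+L4 (α=1/3) → [607/6, 1249/12, 337/2]
+L6 (α=1/2) → [613/12, 3109/24, 531/4]
= [51, 130, 133]

query (1,1) [L1,L2,L4,L6] — begin 0,0,0
L1 α=4/5: [588/5, 968/5, 652/5]
L2 α=3/4: [3363/20, 4703/20, 628/5]
L4 α=7/8: [3783/160, 16603/160, 4129/20]
L6 α=6/7: [11649/160, 60763/1120, 29329/140]
→ [73, 54, 209]


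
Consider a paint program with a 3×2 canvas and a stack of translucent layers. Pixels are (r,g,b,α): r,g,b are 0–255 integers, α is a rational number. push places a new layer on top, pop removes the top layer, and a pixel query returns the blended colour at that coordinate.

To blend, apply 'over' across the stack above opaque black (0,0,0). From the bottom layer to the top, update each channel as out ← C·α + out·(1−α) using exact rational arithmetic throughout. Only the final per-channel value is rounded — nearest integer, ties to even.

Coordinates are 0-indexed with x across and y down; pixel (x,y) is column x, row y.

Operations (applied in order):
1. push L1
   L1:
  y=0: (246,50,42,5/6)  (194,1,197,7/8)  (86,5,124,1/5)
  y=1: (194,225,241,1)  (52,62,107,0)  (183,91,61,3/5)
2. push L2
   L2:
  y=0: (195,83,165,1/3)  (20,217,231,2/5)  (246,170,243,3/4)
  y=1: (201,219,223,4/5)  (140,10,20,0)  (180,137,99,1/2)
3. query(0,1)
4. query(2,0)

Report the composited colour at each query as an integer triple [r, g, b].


(0,1) stack=L1,L2; from [0,0,0]:
after L1 α=1: [194, 225, 241]
after L2 α=4/5: [998/5, 1101/5, 1133/5]
rounded: [200, 220, 227]

at x=2,y=0 over L1,L2:
+L1 (α=1/5) → [86/5, 1, 124/5]
+L2 (α=3/4) → [944/5, 511/4, 3769/20]
→ [189, 128, 188]


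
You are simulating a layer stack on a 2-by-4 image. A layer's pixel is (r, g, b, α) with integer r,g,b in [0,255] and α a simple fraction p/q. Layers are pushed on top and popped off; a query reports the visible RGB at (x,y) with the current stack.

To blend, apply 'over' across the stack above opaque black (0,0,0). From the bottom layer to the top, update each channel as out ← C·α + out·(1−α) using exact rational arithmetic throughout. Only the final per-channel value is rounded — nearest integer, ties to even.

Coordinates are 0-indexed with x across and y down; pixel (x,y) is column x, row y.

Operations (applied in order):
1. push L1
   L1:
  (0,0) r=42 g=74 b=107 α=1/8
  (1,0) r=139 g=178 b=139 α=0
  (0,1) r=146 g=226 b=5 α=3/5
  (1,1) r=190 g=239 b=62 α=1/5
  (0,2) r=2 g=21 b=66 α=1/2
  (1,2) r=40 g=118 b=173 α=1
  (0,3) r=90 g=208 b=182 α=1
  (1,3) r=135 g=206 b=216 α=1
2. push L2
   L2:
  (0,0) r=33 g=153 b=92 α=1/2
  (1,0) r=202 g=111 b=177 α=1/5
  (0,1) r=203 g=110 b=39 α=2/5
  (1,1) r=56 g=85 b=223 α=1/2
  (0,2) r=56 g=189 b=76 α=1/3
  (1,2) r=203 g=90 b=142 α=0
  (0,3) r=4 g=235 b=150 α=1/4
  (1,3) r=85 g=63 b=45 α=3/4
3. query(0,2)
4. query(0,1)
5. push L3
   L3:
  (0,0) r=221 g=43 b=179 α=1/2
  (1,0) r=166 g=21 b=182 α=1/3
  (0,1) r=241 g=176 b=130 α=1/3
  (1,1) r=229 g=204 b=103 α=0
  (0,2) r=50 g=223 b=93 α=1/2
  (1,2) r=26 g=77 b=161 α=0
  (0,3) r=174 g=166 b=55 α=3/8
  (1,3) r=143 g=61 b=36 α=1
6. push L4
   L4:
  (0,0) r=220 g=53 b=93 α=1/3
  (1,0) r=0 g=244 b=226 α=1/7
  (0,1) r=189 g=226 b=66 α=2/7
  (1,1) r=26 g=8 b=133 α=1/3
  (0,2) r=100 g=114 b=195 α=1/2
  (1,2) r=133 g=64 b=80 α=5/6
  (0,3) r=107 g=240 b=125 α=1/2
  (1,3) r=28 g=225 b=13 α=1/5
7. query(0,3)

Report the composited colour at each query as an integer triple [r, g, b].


(0,2) stack=L1,L2; from [0,0,0]:
L1 α=1/2: [1, 21/2, 33]
L2 α=1/3: [58/3, 70, 142/3]
= [19, 70, 47]

at x=0,y=1 over L1,L2:
+L1 (α=3/5) → [438/5, 678/5, 3]
+L2 (α=2/5) → [3344/25, 3134/25, 87/5]
= [134, 125, 17]

(0,3) stack=L1,L2,L3,L4; from [0,0,0]:
after L1 α=1: [90, 208, 182]
after L2 α=1/4: [137/2, 859/4, 174]
after L3 α=3/8: [1729/16, 6287/32, 1035/8]
after L4 α=1/2: [3441/32, 13967/64, 2035/16]
= [108, 218, 127]


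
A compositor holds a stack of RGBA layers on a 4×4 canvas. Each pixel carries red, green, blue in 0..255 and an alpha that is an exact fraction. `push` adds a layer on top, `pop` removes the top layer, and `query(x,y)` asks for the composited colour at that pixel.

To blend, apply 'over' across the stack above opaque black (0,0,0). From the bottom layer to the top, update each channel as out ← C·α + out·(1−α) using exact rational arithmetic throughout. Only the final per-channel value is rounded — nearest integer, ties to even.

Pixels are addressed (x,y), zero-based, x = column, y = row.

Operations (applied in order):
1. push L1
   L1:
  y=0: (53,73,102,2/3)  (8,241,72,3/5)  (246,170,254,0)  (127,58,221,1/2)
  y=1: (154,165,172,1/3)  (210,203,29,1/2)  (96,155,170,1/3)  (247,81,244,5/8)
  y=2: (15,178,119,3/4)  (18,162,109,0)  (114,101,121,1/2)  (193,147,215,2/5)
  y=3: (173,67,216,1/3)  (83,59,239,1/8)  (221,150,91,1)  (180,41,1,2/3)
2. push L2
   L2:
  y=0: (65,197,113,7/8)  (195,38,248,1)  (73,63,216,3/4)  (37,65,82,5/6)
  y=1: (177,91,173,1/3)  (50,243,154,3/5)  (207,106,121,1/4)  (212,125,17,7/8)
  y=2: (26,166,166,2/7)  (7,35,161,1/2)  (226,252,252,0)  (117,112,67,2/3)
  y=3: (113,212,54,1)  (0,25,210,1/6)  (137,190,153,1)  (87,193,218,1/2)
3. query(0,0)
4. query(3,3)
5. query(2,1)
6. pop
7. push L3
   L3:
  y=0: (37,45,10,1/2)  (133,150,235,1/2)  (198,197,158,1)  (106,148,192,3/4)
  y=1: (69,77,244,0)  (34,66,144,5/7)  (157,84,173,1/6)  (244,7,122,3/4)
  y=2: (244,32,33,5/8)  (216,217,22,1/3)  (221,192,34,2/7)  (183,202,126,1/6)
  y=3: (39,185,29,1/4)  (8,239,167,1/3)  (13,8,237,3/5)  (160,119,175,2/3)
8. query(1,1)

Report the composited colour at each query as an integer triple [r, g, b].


at x=0,y=0 over L1,L2:
after L1 α=2/3: [106/3, 146/3, 68]
after L2 α=7/8: [1471/24, 4283/24, 859/8]
= [61, 178, 107]

(3,3) stack=L1,L2; from [0,0,0]:
+L1 (α=2/3) → [120, 82/3, 2/3]
+L2 (α=1/2) → [207/2, 661/6, 328/3]
= [104, 110, 109]

query (2,1) [L1,L2] — begin 0,0,0
after L1 α=1/3: [32, 155/3, 170/3]
after L2 α=1/4: [303/4, 261/4, 291/4]
= [76, 65, 73]

query (1,1) [L1,L3] — begin 0,0,0
L1 α=1/2: [105, 203/2, 29/2]
L3 α=5/7: [380/7, 533/7, 107]
= [54, 76, 107]


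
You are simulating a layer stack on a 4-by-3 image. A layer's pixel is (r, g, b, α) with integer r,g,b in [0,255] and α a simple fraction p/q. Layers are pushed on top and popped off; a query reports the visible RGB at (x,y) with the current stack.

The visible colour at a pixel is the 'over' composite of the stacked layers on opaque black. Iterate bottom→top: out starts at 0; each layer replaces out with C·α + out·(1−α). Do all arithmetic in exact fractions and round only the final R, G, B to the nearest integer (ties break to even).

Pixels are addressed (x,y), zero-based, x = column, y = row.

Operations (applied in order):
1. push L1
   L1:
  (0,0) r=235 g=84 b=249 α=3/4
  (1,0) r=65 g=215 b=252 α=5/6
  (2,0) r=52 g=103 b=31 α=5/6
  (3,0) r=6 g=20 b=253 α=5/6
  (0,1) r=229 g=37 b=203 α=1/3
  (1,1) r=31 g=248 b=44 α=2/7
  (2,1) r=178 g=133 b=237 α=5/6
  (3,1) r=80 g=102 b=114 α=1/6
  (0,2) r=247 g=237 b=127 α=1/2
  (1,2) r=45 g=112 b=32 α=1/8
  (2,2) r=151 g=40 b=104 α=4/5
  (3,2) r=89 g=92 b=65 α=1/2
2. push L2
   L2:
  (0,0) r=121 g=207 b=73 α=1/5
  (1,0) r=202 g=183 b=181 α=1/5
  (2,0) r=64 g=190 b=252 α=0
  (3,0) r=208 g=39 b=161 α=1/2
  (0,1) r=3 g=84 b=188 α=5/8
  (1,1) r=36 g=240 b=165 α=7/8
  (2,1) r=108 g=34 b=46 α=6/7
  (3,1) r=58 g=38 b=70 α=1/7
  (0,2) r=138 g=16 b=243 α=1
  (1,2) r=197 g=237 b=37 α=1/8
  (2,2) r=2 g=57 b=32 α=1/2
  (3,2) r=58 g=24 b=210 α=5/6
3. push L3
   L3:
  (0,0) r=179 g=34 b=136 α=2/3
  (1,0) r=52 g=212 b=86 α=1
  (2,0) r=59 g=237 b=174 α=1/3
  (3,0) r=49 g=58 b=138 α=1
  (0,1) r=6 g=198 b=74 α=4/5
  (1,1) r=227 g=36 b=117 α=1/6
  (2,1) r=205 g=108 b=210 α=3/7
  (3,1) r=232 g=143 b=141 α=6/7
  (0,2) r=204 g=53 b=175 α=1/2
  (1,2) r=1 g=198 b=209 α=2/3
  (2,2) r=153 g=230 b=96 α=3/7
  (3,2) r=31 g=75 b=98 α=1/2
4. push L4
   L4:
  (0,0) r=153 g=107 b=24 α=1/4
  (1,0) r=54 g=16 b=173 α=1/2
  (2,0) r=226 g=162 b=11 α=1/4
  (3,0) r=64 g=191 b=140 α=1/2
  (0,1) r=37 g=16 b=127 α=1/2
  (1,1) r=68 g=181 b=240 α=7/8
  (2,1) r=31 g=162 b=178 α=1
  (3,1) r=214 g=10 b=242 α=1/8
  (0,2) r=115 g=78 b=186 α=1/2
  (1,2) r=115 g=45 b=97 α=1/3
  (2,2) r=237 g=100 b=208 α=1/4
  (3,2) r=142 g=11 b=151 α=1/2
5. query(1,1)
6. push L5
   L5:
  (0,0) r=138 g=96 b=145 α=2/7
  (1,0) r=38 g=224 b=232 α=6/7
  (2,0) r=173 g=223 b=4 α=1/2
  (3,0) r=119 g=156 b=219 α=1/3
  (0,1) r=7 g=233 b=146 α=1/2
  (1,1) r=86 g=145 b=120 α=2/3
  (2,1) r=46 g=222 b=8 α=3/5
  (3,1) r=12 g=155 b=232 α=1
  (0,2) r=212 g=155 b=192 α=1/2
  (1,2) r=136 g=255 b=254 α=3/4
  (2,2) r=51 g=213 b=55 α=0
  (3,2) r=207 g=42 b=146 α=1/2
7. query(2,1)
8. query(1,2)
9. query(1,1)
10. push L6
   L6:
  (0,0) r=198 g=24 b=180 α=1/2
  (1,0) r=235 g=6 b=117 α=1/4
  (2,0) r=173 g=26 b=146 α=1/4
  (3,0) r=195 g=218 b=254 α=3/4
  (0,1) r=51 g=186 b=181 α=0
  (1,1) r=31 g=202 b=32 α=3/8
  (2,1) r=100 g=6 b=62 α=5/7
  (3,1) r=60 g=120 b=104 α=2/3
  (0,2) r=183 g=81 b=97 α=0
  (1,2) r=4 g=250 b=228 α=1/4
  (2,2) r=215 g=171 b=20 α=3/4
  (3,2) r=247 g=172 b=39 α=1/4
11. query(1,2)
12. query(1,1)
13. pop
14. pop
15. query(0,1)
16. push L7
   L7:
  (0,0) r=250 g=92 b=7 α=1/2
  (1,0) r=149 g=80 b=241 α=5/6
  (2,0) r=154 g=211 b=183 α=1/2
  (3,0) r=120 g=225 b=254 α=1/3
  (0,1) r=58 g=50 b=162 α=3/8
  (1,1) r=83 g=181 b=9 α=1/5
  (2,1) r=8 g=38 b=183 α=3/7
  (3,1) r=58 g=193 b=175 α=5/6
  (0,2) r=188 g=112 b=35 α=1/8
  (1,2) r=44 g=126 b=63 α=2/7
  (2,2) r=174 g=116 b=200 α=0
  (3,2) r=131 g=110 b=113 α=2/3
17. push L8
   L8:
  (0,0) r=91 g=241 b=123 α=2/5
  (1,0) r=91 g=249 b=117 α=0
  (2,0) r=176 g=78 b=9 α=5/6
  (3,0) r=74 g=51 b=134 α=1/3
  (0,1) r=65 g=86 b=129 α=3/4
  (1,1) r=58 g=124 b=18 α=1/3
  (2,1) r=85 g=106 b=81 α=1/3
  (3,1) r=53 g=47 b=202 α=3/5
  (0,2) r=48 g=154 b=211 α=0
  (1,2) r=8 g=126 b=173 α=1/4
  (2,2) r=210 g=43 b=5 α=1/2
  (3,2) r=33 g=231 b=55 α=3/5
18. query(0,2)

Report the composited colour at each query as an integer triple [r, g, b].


query (1,1) [L1,L2,L3,L4] — begin 0,0,0
L1 α=2/7: [62/7, 496/7, 88/7]
L2 α=7/8: [913/28, 1532/7, 8173/56]
L3 α=1/6: [10921/168, 3956/21, 47417/336]
L4 α=7/8: [90889/1344, 30563/168, 611897/2688]
→ [68, 182, 228]

(2,1) stack=L1,L2,L3,L4,L5; from [0,0,0]:
L1 α=5/6: [445/3, 665/6, 395/2]
L2 α=6/7: [2389/21, 1889/42, 947/14]
L3 α=3/7: [22471/147, 10582/147, 6304/49]
L4 α=1: [31, 162, 178]
L5 α=3/5: [40, 198, 76]
= [40, 198, 76]

query (1,2) [L1,L2,L3,L4,L5] — begin 0,0,0
after L1 α=1/8: [45/8, 14, 4]
after L2 α=1/8: [1891/64, 335/8, 65/8]
after L3 α=2/3: [673/64, 3503/24, 3409/24]
after L4 α=1/3: [1451/32, 4043/36, 4573/36]
after L5 α=3/4: [14507/128, 31583/144, 32005/144]
= [113, 219, 222]

at x=1,y=1 over L1,L2,L3,L4,L5:
L1 α=2/7: [62/7, 496/7, 88/7]
L2 α=7/8: [913/28, 1532/7, 8173/56]
L3 α=1/6: [10921/168, 3956/21, 47417/336]
L4 α=7/8: [90889/1344, 30563/168, 611897/2688]
L5 α=2/3: [322057/4032, 79283/504, 1257017/8064]
= [80, 157, 156]

at x=1,y=2 over L1,L2,L3,L4,L5,L6:
+L1 (α=1/8) → [45/8, 14, 4]
+L2 (α=1/8) → [1891/64, 335/8, 65/8]
+L3 (α=2/3) → [673/64, 3503/24, 3409/24]
+L4 (α=1/3) → [1451/32, 4043/36, 4573/36]
+L5 (α=3/4) → [14507/128, 31583/144, 32005/144]
+L6 (α=1/4) → [44033/512, 43583/192, 42949/192]
= [86, 227, 224]

at x=1,y=1 over L1,L2,L3,L4,L5,L6:
after L1 α=2/7: [62/7, 496/7, 88/7]
after L2 α=7/8: [913/28, 1532/7, 8173/56]
after L3 α=1/6: [10921/168, 3956/21, 47417/336]
after L4 α=7/8: [90889/1344, 30563/168, 611897/2688]
after L5 α=2/3: [322057/4032, 79283/504, 1257017/8064]
after L6 α=3/8: [1985261/32256, 701839/4032, 7059229/64512]
rounded: [62, 174, 109]

(0,1) stack=L1,L2,L3,L4; from [0,0,0]:
+L1 (α=1/3) → [229/3, 37/3, 203/3]
+L2 (α=5/8) → [61/2, 457/8, 1143/8]
+L3 (α=4/5) → [109/10, 6793/40, 3511/40]
+L4 (α=1/2) → [479/20, 7433/80, 8591/80]
rounded: [24, 93, 107]

(0,2) stack=L1,L2,L3,L4,L7,L8; from [0,0,0]:
+L1 (α=1/2) → [247/2, 237/2, 127/2]
+L2 (α=1) → [138, 16, 243]
+L3 (α=1/2) → [171, 69/2, 209]
+L4 (α=1/2) → [143, 225/4, 395/2]
+L7 (α=1/8) → [1189/8, 2023/32, 2835/16]
+L8 (α=0) → [1189/8, 2023/32, 2835/16]
rounded: [149, 63, 177]


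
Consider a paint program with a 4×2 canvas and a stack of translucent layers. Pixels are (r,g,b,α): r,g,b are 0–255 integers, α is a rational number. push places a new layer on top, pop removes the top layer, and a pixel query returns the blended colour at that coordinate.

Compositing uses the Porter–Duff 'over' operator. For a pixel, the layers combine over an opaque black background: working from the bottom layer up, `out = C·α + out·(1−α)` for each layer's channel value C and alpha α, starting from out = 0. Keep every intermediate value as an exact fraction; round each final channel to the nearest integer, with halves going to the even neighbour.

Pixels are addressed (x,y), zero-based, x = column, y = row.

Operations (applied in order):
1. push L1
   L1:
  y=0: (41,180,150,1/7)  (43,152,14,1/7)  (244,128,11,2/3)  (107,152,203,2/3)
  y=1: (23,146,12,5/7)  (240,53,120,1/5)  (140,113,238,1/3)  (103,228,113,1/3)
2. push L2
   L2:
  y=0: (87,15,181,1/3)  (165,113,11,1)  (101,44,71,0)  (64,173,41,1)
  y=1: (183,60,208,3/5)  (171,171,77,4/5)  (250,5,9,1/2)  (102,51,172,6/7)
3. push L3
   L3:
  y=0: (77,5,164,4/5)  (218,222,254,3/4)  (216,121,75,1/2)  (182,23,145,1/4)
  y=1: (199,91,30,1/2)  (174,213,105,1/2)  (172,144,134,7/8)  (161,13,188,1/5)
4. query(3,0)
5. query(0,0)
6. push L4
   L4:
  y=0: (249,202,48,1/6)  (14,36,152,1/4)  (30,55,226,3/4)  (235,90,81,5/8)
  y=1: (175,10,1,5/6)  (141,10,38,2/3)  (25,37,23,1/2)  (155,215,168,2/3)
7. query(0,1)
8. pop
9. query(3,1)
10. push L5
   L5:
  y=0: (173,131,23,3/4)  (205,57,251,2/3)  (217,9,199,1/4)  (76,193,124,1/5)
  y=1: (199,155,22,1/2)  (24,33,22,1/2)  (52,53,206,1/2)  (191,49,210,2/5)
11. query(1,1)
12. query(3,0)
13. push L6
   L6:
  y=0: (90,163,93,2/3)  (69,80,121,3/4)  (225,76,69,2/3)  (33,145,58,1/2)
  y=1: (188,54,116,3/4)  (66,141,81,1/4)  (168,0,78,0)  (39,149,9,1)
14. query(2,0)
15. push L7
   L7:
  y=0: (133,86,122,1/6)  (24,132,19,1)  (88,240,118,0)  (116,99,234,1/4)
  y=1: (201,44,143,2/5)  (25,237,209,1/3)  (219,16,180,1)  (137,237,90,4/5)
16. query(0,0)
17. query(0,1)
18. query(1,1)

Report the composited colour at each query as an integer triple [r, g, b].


(3,0) stack=L1,L2,L3; from [0,0,0]:
L1 α=2/3: [214/3, 304/3, 406/3]
L2 α=1: [64, 173, 41]
L3 α=1/4: [187/2, 271/2, 67]
rounded: [94, 136, 67]

(0,0) stack=L1,L2,L3; from [0,0,0]:
+L1 (α=1/7) → [41/7, 180/7, 150/7]
+L2 (α=1/3) → [691/21, 155/7, 1567/21]
+L3 (α=4/5) → [7159/105, 59/7, 15343/105]
= [68, 8, 146]

(0,1) stack=L1,L2,L3,L4; from [0,0,0]:
L1 α=5/7: [115/7, 730/7, 60/7]
L2 α=3/5: [4073/35, 544/7, 4488/35]
L3 α=1/2: [5519/35, 1181/14, 2769/35]
L4 α=5/6: [6024/35, 627/28, 1472/105]
→ [172, 22, 14]

(3,1) stack=L1,L2,L3; from [0,0,0]:
+L1 (α=1/3) → [103/3, 76, 113/3]
+L2 (α=6/7) → [277/3, 382/7, 3209/21]
+L3 (α=1/5) → [1591/15, 1619/35, 16784/105]
→ [106, 46, 160]

query (1,1) [L1,L2,L3,L5] — begin 0,0,0
+L1 (α=1/5) → [48, 53/5, 24]
+L2 (α=4/5) → [732/5, 3473/25, 332/5]
+L3 (α=1/2) → [801/5, 4399/25, 857/10]
+L5 (α=1/2) → [921/10, 2612/25, 1077/20]
rounded: [92, 104, 54]

(3,0) stack=L1,L2,L3,L5; from [0,0,0]:
after L1 α=2/3: [214/3, 304/3, 406/3]
after L2 α=1: [64, 173, 41]
after L3 α=1/4: [187/2, 271/2, 67]
after L5 α=1/5: [90, 147, 392/5]
= [90, 147, 78]

(2,0) stack=L1,L2,L3,L5,L6; from [0,0,0]:
+L1 (α=2/3) → [488/3, 256/3, 22/3]
+L2 (α=0) → [488/3, 256/3, 22/3]
+L3 (α=1/2) → [568/3, 619/6, 247/6]
+L5 (α=1/4) → [785/4, 637/8, 645/8]
+L6 (α=2/3) → [2585/12, 1853/24, 583/8]
→ [215, 77, 73]

(0,0) stack=L1,L2,L3,L5,L6,L7; from [0,0,0]:
L1 α=1/7: [41/7, 180/7, 150/7]
L2 α=1/3: [691/21, 155/7, 1567/21]
L3 α=4/5: [7159/105, 59/7, 15343/105]
L5 α=3/4: [30827/210, 1405/14, 5647/105]
L6 α=2/3: [68627/630, 5969/42, 25177/315]
L7 α=1/6: [85385/756, 33457/252, 32863/378]
= [113, 133, 87]

(0,1) stack=L1,L2,L3,L5,L6,L7; from [0,0,0]:
after L1 α=5/7: [115/7, 730/7, 60/7]
after L2 α=3/5: [4073/35, 544/7, 4488/35]
after L3 α=1/2: [5519/35, 1181/14, 2769/35]
after L5 α=1/2: [6242/35, 3351/28, 3539/70]
after L6 α=3/4: [12991/70, 7887/112, 27899/280]
after L7 α=2/5: [67113/350, 33517/560, 163777/1400]
= [192, 60, 117]

query (1,1) [L1,L2,L3,L5,L6,L7] — begin 0,0,0
L1 α=1/5: [48, 53/5, 24]
L2 α=4/5: [732/5, 3473/25, 332/5]
L3 α=1/2: [801/5, 4399/25, 857/10]
L5 α=1/2: [921/10, 2612/25, 1077/20]
L6 α=1/4: [3423/40, 11361/100, 4851/80]
L7 α=1/3: [3923/60, 7737/50, 13211/120]
→ [65, 155, 110]
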